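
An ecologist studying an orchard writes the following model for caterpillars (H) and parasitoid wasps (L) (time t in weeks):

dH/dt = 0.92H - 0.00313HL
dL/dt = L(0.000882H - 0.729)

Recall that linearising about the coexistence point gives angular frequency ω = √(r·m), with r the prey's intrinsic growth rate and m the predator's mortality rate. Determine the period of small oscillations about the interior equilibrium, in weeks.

Here r = 0.92 and m = 0.729, so r·m = 0.671.
ω = √0.671 = 0.819 per week, hence T = 2π/ω ≈ 7.67 weeks.

T ≈ 7.67 weeks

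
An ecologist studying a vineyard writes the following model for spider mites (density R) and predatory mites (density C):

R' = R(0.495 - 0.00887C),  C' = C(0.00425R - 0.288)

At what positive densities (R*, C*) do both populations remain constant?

Set dC/dt = 0 with C > 0: 0.00425R - 0.288 = 0, so R* = 0.288/0.00425 = 67.8.
Set dR/dt = 0 with R > 0: 0.495 - 0.00887C = 0, so C* = 0.495/0.00887 = 55.8.

R* ≈ 67.8, C* ≈ 55.8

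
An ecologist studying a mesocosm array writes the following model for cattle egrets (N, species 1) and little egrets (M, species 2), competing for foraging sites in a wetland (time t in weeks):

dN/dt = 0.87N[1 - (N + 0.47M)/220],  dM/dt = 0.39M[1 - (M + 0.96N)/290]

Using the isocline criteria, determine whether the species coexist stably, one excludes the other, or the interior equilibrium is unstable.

Compare the nullcline intercepts: K1/α12 = 220/0.47 = 468 > K2 = 290; K2/α21 = 290/0.96 = 302 > K1 = 220.
Since both inequalities hold, each species can invade when rare, so the interior equilibrium is stable.

stable coexistence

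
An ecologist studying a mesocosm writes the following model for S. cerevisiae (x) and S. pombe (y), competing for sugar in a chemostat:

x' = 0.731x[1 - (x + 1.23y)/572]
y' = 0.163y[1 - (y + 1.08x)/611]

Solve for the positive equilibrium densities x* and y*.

Setting both brackets to zero gives the nullclines x + 1.23y = 572 and 1.08x + y = 611.
Substituting y = 611 - 1.08x into the first: x(1 - 1.23·1.08) = 572 - 1.23·611.
So x* = -180/-0.328 = 547, and then y* = 611 - 1.08·547 = 20.6.

x* ≈ 547, y* ≈ 20.6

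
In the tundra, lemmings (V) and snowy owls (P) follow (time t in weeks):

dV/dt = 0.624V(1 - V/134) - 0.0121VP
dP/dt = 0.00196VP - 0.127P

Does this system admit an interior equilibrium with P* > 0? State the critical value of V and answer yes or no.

Threshold V = 64.8; K > 64.8, so yes, the predator persists.

The predator equation gives dP/dt > 0 only when V > 0.127/0.00196 = 64.8.
Without the predator, V → K = 134. Since 134 > 64.8, the predator can invade and persist.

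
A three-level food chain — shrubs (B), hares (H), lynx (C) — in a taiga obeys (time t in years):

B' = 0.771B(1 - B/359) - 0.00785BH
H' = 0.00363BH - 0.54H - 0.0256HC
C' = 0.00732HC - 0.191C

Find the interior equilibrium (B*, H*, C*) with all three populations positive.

B* ≈ 264, H* ≈ 26.1, C* ≈ 16.3

From dC/dt = 0: 0.00732H* = 0.191, so H* = 26.1.
From dB/dt = 0: 0.771(1 - B*/359) = 0.00785·26.1, giving B* = 359·(1 - 0.266) = 264.
From dH/dt = 0: 0.00363·264 - 0.54 = 0.0256C*, so C* = 0.417/0.0256 = 16.3.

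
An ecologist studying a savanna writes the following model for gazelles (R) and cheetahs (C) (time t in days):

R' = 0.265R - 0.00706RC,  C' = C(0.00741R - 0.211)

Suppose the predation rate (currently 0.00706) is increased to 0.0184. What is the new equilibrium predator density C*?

At the interior fixed point, setting dR/dt = 0 with R > 0 fixes C* = (prey growth rate)/(RC coefficient) — independent of the other coefficients.
With the change, C* = 0.265/0.0184 = 14.4; it falls from 37.5.

C* ≈ 14.4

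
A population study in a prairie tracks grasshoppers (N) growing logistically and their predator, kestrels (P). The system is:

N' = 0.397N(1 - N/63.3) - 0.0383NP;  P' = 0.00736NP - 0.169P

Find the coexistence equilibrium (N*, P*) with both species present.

N* ≈ 23, P* ≈ 6.61

From dP/dt = 0 with P > 0: 0.00736N* = 0.169, so N* = 23.
Substitute into dN/dt = 0: 0.397(1 - 23/63.3) = 0.0383P*.
The bracket is 0.637, giving P* = 0.253/0.0383 = 6.61.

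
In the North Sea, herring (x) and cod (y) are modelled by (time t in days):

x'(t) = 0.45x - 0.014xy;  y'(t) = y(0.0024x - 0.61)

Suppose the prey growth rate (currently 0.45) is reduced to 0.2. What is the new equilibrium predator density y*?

y* ≈ 14.3

At the interior fixed point, setting dx/dt = 0 with x > 0 fixes y* = (prey growth rate)/(xy coefficient) — independent of the other coefficients.
With the change, y* = 0.2/0.014 = 14.3; it falls from 32.1.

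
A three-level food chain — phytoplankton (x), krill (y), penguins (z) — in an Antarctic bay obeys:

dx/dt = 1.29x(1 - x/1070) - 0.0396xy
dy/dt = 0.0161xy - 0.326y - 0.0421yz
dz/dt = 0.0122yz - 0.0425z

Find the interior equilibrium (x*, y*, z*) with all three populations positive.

x* ≈ 956, y* ≈ 3.48, z* ≈ 358

From dz/dt = 0: 0.0122y* = 0.0425, so y* = 3.48.
From dx/dt = 0: 1.29(1 - x*/1070) = 0.0396·3.48, giving x* = 1070·(1 - 0.107) = 956.
From dy/dt = 0: 0.0161·956 - 0.326 = 0.0421z*, so z* = 15.1/0.0421 = 358.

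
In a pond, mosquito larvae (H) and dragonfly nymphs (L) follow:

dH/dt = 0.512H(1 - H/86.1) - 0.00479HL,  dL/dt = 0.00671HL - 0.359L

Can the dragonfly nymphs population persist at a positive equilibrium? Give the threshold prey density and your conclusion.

Threshold H = 53.5; K > 53.5, so yes, the predator persists.

The predator equation gives dL/dt > 0 only when H > 0.359/0.00671 = 53.5.
Without the predator, H → K = 86.1. Since 86.1 > 53.5, the predator can invade and persist.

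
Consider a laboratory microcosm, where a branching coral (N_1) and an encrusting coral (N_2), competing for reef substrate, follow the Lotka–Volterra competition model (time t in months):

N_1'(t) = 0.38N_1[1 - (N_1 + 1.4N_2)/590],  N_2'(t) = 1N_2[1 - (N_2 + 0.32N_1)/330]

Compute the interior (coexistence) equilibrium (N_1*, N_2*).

N_1* ≈ 232, N_2* ≈ 256

Setting both brackets to zero gives the nullclines N_1 + 1.4N_2 = 590 and 0.32N_1 + N_2 = 330.
Substituting N_2 = 330 - 0.32N_1 into the first: N_1(1 - 1.4·0.32) = 590 - 1.4·330.
So N_1* = 128/0.552 = 232, and then N_2* = 330 - 0.32·232 = 256.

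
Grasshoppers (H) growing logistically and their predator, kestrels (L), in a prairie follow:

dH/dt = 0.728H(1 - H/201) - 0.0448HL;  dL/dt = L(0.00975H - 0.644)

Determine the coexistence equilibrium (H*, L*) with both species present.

From dL/dt = 0 with L > 0: 0.00975H* = 0.644, so H* = 66.1.
Substitute into dH/dt = 0: 0.728(1 - 66.1/201) = 0.0448L*.
The bracket is 0.671, giving L* = 0.489/0.0448 = 10.9.

H* ≈ 66.1, L* ≈ 10.9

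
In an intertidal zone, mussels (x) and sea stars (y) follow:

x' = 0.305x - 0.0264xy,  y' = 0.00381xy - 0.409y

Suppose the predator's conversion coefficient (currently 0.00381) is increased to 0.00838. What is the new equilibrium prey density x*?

x* ≈ 48.8

At the interior fixed point, setting dy/dt = 0 with y > 0 fixes x* = (predator death rate)/(xy coefficient) — independent of the other coefficients.
With the change, x* = 0.409/0.00838 = 48.8; it falls from 107.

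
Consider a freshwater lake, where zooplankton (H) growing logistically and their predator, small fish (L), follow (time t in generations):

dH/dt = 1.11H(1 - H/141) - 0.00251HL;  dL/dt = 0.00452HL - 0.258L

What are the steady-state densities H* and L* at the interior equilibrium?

H* ≈ 57.1, L* ≈ 263

From dL/dt = 0 with L > 0: 0.00452H* = 0.258, so H* = 57.1.
Substitute into dH/dt = 0: 1.11(1 - 57.1/141) = 0.00251L*.
The bracket is 0.595, giving L* = 0.661/0.00251 = 263.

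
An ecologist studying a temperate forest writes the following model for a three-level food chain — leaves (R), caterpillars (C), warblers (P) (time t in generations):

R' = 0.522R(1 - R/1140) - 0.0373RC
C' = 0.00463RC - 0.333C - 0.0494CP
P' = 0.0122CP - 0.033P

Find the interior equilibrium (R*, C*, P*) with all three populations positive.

R* ≈ 920, C* ≈ 2.7, P* ≈ 79.5

From dP/dt = 0: 0.0122C* = 0.033, so C* = 2.7.
From dR/dt = 0: 0.522(1 - R*/1140) = 0.0373·2.7, giving R* = 1140·(1 - 0.193) = 920.
From dC/dt = 0: 0.00463·920 - 0.333 = 0.0494P*, so P* = 3.93/0.0494 = 79.5.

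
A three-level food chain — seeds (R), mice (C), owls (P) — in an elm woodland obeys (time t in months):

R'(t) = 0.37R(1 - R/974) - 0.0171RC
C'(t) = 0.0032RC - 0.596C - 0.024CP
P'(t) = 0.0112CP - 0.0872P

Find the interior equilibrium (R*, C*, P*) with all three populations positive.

R* ≈ 624, C* ≈ 7.79, P* ≈ 58.3

From dP/dt = 0: 0.0112C* = 0.0872, so C* = 7.79.
From dR/dt = 0: 0.37(1 - R*/974) = 0.0171·7.79, giving R* = 974·(1 - 0.36) = 624.
From dC/dt = 0: 0.0032·624 - 0.596 = 0.024P*, so P* = 1.4/0.024 = 58.3.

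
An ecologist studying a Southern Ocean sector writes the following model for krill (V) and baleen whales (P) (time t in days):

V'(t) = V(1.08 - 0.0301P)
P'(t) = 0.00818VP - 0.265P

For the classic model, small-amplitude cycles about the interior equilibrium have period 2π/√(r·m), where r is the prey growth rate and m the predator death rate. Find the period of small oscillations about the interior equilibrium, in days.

Here r = 1.08 and m = 0.265, so r·m = 0.286.
ω = √0.286 = 0.535 per day, hence T = 2π/ω ≈ 11.7 days.

T ≈ 11.7 days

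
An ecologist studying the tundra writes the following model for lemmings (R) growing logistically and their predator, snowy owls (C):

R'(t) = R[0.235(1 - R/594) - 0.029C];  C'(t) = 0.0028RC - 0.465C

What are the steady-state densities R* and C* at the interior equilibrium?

R* ≈ 166, C* ≈ 5.84

From dC/dt = 0 with C > 0: 0.0028R* = 0.465, so R* = 166.
Substitute into dR/dt = 0: 0.235(1 - 166/594) = 0.029C*.
The bracket is 0.72, giving C* = 0.169/0.029 = 5.84.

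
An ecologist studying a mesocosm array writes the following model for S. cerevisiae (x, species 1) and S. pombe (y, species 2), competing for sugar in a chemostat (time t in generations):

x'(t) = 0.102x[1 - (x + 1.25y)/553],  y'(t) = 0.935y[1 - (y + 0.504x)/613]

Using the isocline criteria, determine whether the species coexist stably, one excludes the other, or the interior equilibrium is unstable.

Compare the nullcline intercepts: K1/α12 = 553/1.25 = 442 < K2 = 613; K2/α21 = 613/0.504 = 1220 > K1 = 553.
Since the inequalities point opposite ways, species 2 can invade but species 1 cannot.

species 2 excludes species 1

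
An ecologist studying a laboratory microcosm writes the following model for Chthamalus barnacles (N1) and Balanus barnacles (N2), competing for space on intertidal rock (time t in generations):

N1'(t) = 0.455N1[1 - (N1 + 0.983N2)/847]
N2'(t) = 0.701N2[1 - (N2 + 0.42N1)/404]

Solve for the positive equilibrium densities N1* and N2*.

Setting both brackets to zero gives the nullclines N1 + 0.983N2 = 847 and 0.42N1 + N2 = 404.
Substituting N2 = 404 - 0.42N1 into the first: N1(1 - 0.983·0.42) = 847 - 0.983·404.
So N1* = 450/0.587 = 766, and then N2* = 404 - 0.42·766 = 82.2.

N1* ≈ 766, N2* ≈ 82.2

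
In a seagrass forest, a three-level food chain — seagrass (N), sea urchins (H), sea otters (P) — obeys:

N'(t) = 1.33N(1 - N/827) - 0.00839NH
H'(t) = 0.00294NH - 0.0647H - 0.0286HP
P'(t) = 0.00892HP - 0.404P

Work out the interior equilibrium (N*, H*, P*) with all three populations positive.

N* ≈ 591, H* ≈ 45.3, P* ≈ 58.5

From dP/dt = 0: 0.00892H* = 0.404, so H* = 45.3.
From dN/dt = 0: 1.33(1 - N*/827) = 0.00839·45.3, giving N* = 827·(1 - 0.286) = 591.
From dH/dt = 0: 0.00294·591 - 0.0647 = 0.0286P*, so P* = 1.67/0.0286 = 58.5.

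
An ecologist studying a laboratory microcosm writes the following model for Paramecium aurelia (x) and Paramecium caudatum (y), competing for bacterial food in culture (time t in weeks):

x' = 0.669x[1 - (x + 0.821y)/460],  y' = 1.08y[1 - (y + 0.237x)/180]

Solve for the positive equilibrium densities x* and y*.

x* ≈ 388, y* ≈ 88.1

Setting both brackets to zero gives the nullclines x + 0.821y = 460 and 0.237x + y = 180.
Substituting y = 180 - 0.237x into the first: x(1 - 0.821·0.237) = 460 - 0.821·180.
So x* = 312/0.805 = 388, and then y* = 180 - 0.237·388 = 88.1.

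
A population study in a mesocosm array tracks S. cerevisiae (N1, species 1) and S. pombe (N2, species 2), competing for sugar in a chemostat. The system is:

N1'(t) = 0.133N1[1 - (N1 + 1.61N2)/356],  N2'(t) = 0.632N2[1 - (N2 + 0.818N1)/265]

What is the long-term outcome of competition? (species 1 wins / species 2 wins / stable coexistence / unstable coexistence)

unstable coexistence (outcome depends on initial conditions)

Compare the nullcline intercepts: K1/α12 = 356/1.61 = 221 < K2 = 265; K2/α21 = 265/0.818 = 324 < K1 = 356.
Since both are reversed, neither can invade when rare; the interior point is a saddle.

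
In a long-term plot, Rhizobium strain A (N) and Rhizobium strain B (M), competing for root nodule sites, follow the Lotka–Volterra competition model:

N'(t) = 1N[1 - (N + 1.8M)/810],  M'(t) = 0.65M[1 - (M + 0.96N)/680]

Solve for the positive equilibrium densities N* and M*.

N* ≈ 569, M* ≈ 134

Setting both brackets to zero gives the nullclines N + 1.8M = 810 and 0.96N + M = 680.
Substituting M = 680 - 0.96N into the first: N(1 - 1.8·0.96) = 810 - 1.8·680.
So N* = -414/-0.728 = 569, and then M* = 680 - 0.96·569 = 134.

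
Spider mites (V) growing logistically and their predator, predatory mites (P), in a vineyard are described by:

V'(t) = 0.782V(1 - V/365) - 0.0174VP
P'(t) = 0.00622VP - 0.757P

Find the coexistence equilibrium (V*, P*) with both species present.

V* ≈ 122, P* ≈ 30

From dP/dt = 0 with P > 0: 0.00622V* = 0.757, so V* = 122.
Substitute into dV/dt = 0: 0.782(1 - 122/365) = 0.0174P*.
The bracket is 0.667, giving P* = 0.521/0.0174 = 30.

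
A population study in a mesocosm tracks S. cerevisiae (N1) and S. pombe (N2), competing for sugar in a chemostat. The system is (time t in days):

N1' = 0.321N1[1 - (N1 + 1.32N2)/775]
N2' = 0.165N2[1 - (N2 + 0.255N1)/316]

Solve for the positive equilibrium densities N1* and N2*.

Setting both brackets to zero gives the nullclines N1 + 1.32N2 = 775 and 0.255N1 + N2 = 316.
Substituting N2 = 316 - 0.255N1 into the first: N1(1 - 1.32·0.255) = 775 - 1.32·316.
So N1* = 358/0.663 = 539, and then N2* = 316 - 0.255·539 = 178.

N1* ≈ 539, N2* ≈ 178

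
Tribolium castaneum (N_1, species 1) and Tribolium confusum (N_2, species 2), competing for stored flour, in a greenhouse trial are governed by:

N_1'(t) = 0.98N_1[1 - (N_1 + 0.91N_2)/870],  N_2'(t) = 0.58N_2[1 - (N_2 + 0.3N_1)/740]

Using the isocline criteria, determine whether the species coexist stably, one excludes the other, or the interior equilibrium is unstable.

stable coexistence

Compare the nullcline intercepts: K1/α12 = 870/0.91 = 956 > K2 = 740; K2/α21 = 740/0.3 = 2470 > K1 = 870.
Since both inequalities hold, each species can invade when rare, so the interior equilibrium is stable.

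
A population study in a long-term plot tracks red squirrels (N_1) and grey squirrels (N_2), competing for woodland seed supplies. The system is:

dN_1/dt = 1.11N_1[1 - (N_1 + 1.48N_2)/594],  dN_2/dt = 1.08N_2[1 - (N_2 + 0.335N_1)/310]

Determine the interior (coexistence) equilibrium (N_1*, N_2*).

N_1* ≈ 268, N_2* ≈ 220

Setting both brackets to zero gives the nullclines N_1 + 1.48N_2 = 594 and 0.335N_1 + N_2 = 310.
Substituting N_2 = 310 - 0.335N_1 into the first: N_1(1 - 1.48·0.335) = 594 - 1.48·310.
So N_1* = 135/0.504 = 268, and then N_2* = 310 - 0.335·268 = 220.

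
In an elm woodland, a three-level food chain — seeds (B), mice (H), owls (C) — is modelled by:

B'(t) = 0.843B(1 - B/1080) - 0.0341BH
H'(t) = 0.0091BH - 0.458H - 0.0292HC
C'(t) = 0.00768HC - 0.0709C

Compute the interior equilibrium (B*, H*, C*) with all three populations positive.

B* ≈ 677, H* ≈ 9.23, C* ≈ 195

From dC/dt = 0: 0.00768H* = 0.0709, so H* = 9.23.
From dB/dt = 0: 0.843(1 - B*/1080) = 0.0341·9.23, giving B* = 1080·(1 - 0.373) = 677.
From dH/dt = 0: 0.0091·677 - 0.458 = 0.0292C*, so C* = 5.7/0.0292 = 195.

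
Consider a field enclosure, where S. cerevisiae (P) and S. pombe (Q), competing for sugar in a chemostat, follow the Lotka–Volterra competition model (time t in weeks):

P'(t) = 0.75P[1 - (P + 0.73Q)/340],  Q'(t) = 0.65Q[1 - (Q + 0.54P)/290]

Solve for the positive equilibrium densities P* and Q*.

Setting both brackets to zero gives the nullclines P + 0.73Q = 340 and 0.54P + Q = 290.
Substituting Q = 290 - 0.54P into the first: P(1 - 0.73·0.54) = 340 - 0.73·290.
So P* = 128/0.606 = 212, and then Q* = 290 - 0.54·212 = 176.

P* ≈ 212, Q* ≈ 176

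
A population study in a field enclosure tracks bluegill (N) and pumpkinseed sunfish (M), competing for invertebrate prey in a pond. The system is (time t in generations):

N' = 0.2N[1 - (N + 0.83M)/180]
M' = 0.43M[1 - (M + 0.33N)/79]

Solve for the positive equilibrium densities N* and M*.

Setting both brackets to zero gives the nullclines N + 0.83M = 180 and 0.33N + M = 79.
Substituting M = 79 - 0.33N into the first: N(1 - 0.83·0.33) = 180 - 0.83·79.
So N* = 114/0.726 = 158, and then M* = 79 - 0.33·158 = 27.

N* ≈ 158, M* ≈ 27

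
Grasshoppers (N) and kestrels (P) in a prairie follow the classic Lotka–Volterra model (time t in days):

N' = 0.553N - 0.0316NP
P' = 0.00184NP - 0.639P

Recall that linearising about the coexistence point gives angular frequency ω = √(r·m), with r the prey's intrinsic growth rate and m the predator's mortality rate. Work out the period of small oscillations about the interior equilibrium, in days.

Here r = 0.553 and m = 0.639, so r·m = 0.353.
ω = √0.353 = 0.594 per day, hence T = 2π/ω ≈ 10.6 days.

T ≈ 10.6 days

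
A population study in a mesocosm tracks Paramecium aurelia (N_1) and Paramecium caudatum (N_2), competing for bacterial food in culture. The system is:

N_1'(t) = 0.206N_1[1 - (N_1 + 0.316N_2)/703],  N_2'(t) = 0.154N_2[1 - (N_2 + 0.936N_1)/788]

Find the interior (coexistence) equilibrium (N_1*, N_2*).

N_1* ≈ 645, N_2* ≈ 185

Setting both brackets to zero gives the nullclines N_1 + 0.316N_2 = 703 and 0.936N_1 + N_2 = 788.
Substituting N_2 = 788 - 0.936N_1 into the first: N_1(1 - 0.316·0.936) = 703 - 0.316·788.
So N_1* = 454/0.704 = 645, and then N_2* = 788 - 0.936·645 = 185.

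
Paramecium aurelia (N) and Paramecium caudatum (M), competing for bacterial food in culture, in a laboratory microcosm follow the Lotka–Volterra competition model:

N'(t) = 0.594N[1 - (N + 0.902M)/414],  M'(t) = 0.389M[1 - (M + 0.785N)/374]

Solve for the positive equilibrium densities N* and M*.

Setting both brackets to zero gives the nullclines N + 0.902M = 414 and 0.785N + M = 374.
Substituting M = 374 - 0.785N into the first: N(1 - 0.902·0.785) = 414 - 0.902·374.
So N* = 76.7/0.292 = 263, and then M* = 374 - 0.785·263 = 168.

N* ≈ 263, M* ≈ 168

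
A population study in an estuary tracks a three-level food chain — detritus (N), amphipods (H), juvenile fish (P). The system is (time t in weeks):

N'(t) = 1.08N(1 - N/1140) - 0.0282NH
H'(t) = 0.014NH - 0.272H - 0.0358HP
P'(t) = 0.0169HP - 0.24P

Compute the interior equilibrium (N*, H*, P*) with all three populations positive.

N* ≈ 717, H* ≈ 14.2, P* ≈ 273

From dP/dt = 0: 0.0169H* = 0.24, so H* = 14.2.
From dN/dt = 0: 1.08(1 - N*/1140) = 0.0282·14.2, giving N* = 1140·(1 - 0.371) = 717.
From dH/dt = 0: 0.014·717 - 0.272 = 0.0358P*, so P* = 9.77/0.0358 = 273.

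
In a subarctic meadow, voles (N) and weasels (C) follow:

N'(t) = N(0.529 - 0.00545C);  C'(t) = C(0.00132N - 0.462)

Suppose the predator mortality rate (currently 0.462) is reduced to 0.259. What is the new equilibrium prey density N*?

At the interior fixed point, setting dC/dt = 0 with C > 0 fixes N* = (predator death rate)/(NC coefficient) — independent of the other coefficients.
With the change, N* = 0.259/0.00132 = 196; it falls from 350.

N* ≈ 196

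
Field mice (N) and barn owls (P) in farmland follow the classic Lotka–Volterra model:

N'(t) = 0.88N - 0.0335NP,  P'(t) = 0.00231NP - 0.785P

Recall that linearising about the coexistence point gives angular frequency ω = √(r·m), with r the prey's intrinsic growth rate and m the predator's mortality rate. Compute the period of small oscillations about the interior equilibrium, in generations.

Here r = 0.88 and m = 0.785, so r·m = 0.691.
ω = √0.691 = 0.831 per generation, hence T = 2π/ω ≈ 7.56 generations.

T ≈ 7.56 generations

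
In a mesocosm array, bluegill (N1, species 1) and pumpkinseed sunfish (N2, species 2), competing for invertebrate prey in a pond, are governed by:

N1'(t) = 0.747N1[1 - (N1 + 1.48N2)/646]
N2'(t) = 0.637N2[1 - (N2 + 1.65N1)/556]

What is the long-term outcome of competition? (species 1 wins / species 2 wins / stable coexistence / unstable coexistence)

Compare the nullcline intercepts: K1/α12 = 646/1.48 = 436 < K2 = 556; K2/α21 = 556/1.65 = 337 < K1 = 646.
Since both are reversed, neither can invade when rare; the interior point is a saddle.

unstable coexistence (outcome depends on initial conditions)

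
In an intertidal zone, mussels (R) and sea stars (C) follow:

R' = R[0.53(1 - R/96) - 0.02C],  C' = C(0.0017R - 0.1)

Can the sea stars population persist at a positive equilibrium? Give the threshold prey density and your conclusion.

Threshold R = 58.8; K > 58.8, so yes, the predator persists.

The predator equation gives dC/dt > 0 only when R > 0.1/0.0017 = 58.8.
Without the predator, R → K = 96. Since 96 > 58.8, the predator can invade and persist.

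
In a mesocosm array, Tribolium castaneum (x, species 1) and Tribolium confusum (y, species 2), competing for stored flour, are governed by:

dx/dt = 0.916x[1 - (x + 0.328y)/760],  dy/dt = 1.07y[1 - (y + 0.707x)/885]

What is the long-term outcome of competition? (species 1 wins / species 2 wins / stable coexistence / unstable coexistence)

Compare the nullcline intercepts: K1/α12 = 760/0.328 = 2320 > K2 = 885; K2/α21 = 885/0.707 = 1250 > K1 = 760.
Since both inequalities hold, each species can invade when rare, so the interior equilibrium is stable.

stable coexistence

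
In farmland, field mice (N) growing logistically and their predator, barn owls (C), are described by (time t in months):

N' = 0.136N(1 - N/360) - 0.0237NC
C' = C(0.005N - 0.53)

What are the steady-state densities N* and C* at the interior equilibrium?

N* ≈ 106, C* ≈ 4.05

From dC/dt = 0 with C > 0: 0.005N* = 0.53, so N* = 106.
Substitute into dN/dt = 0: 0.136(1 - 106/360) = 0.0237C*.
The bracket is 0.706, giving C* = 0.096/0.0237 = 4.05.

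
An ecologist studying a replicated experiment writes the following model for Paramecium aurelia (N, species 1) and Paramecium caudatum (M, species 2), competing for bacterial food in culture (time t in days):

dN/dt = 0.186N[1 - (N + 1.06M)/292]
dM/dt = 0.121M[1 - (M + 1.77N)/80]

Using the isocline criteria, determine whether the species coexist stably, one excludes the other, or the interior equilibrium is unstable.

species 1 excludes species 2

Compare the nullcline intercepts: K1/α12 = 292/1.06 = 275 > K2 = 80; K2/α21 = 80/1.77 = 45.2 < K1 = 292.
Since the inequalities point opposite ways, species 1 can invade but species 2 cannot.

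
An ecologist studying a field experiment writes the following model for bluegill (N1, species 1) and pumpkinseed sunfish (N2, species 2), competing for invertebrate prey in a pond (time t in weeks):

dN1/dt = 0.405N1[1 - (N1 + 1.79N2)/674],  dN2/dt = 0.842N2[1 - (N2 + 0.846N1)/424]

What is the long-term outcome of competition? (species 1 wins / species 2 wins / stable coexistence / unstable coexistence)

unstable coexistence (outcome depends on initial conditions)

Compare the nullcline intercepts: K1/α12 = 674/1.79 = 377 < K2 = 424; K2/α21 = 424/0.846 = 501 < K1 = 674.
Since both are reversed, neither can invade when rare; the interior point is a saddle.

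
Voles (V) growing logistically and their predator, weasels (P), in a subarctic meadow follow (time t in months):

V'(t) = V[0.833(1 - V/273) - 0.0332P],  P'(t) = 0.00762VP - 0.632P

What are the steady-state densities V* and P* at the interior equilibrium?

From dP/dt = 0 with P > 0: 0.00762V* = 0.632, so V* = 82.9.
Substitute into dV/dt = 0: 0.833(1 - 82.9/273) = 0.0332P*.
The bracket is 0.696, giving P* = 0.58/0.0332 = 17.5.

V* ≈ 82.9, P* ≈ 17.5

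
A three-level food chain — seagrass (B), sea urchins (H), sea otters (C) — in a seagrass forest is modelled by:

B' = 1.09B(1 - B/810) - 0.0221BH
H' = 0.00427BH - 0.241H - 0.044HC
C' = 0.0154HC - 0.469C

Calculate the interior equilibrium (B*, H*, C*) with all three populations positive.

B* ≈ 310, H* ≈ 30.5, C* ≈ 24.6

From dC/dt = 0: 0.0154H* = 0.469, so H* = 30.5.
From dB/dt = 0: 1.09(1 - B*/810) = 0.0221·30.5, giving B* = 810·(1 - 0.617) = 310.
From dH/dt = 0: 0.00427·310 - 0.241 = 0.044C*, so C* = 1.08/0.044 = 24.6.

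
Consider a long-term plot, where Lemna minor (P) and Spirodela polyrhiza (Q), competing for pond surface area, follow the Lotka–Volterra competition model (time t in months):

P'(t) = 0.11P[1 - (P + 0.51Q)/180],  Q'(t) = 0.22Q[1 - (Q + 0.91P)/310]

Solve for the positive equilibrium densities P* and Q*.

P* ≈ 40.9, Q* ≈ 273

Setting both brackets to zero gives the nullclines P + 0.51Q = 180 and 0.91P + Q = 310.
Substituting Q = 310 - 0.91P into the first: P(1 - 0.51·0.91) = 180 - 0.51·310.
So P* = 21.9/0.536 = 40.9, and then Q* = 310 - 0.91·40.9 = 273.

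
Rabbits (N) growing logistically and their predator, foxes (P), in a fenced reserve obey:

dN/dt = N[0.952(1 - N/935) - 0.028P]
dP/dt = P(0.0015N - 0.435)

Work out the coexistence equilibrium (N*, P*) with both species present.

N* ≈ 290, P* ≈ 23.5

From dP/dt = 0 with P > 0: 0.0015N* = 0.435, so N* = 290.
Substitute into dN/dt = 0: 0.952(1 - 290/935) = 0.028P*.
The bracket is 0.69, giving P* = 0.657/0.028 = 23.5.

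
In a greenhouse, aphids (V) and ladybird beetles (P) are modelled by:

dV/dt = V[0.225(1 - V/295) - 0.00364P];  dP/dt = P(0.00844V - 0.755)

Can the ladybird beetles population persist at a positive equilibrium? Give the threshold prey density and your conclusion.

The predator equation gives dP/dt > 0 only when V > 0.755/0.00844 = 89.5.
Without the predator, V → K = 295. Since 295 > 89.5, the predator can invade and persist.

Threshold V = 89.5; K > 89.5, so yes, the predator persists.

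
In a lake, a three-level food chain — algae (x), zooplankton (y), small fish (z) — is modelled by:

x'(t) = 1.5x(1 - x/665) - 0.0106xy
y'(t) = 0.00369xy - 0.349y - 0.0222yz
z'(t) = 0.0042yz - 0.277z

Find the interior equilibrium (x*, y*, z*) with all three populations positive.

From dz/dt = 0: 0.0042y* = 0.277, so y* = 66.
From dx/dt = 0: 1.5(1 - x*/665) = 0.0106·66, giving x* = 665·(1 - 0.466) = 355.
From dy/dt = 0: 0.00369·355 - 0.349 = 0.0222z*, so z* = 0.961/0.0222 = 43.3.

x* ≈ 355, y* ≈ 66, z* ≈ 43.3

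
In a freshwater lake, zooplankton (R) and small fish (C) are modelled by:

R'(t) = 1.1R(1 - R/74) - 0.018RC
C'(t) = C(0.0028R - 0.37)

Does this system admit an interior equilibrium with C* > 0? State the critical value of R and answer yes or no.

The predator equation gives dC/dt > 0 only when R > 0.37/0.0028 = 132.
Without the predator, R → K = 74. Since 74 < 132, the predator cannot invade.

Threshold R = 132; K < 132, so no, the predator goes extinct.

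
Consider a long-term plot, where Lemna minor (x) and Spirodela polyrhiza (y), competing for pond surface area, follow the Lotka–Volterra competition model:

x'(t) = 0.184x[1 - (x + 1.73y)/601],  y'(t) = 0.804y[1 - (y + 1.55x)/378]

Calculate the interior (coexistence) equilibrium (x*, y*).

Setting both brackets to zero gives the nullclines x + 1.73y = 601 and 1.55x + y = 378.
Substituting y = 378 - 1.55x into the first: x(1 - 1.73·1.55) = 601 - 1.73·378.
So x* = -52.9/-1.68 = 31.5, and then y* = 378 - 1.55·31.5 = 329.

x* ≈ 31.5, y* ≈ 329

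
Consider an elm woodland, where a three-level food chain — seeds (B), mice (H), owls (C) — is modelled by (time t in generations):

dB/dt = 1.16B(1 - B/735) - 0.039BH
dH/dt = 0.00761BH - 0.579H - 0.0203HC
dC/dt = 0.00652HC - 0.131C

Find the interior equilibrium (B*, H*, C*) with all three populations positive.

From dC/dt = 0: 0.00652H* = 0.131, so H* = 20.1.
From dB/dt = 0: 1.16(1 - B*/735) = 0.039·20.1, giving B* = 735·(1 - 0.676) = 239.
From dH/dt = 0: 0.00761·239 - 0.579 = 0.0203C*, so C* = 1.24/0.0203 = 60.9.

B* ≈ 239, H* ≈ 20.1, C* ≈ 60.9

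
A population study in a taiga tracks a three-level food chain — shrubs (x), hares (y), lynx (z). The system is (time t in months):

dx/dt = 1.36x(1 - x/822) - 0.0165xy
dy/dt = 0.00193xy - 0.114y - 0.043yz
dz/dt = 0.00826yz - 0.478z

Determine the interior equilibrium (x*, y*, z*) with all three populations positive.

From dz/dt = 0: 0.00826y* = 0.478, so y* = 57.9.
From dx/dt = 0: 1.36(1 - x*/822) = 0.0165·57.9, giving x* = 822·(1 - 0.702) = 245.
From dy/dt = 0: 0.00193·245 - 0.114 = 0.043z*, so z* = 0.359/0.043 = 8.34.

x* ≈ 245, y* ≈ 57.9, z* ≈ 8.34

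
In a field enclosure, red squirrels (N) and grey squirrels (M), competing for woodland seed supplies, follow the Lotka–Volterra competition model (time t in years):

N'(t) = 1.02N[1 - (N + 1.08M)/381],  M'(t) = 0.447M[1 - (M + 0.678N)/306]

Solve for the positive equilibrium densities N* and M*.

Setting both brackets to zero gives the nullclines N + 1.08M = 381 and 0.678N + M = 306.
Substituting M = 306 - 0.678N into the first: N(1 - 1.08·0.678) = 381 - 1.08·306.
So N* = 50.5/0.268 = 189, and then M* = 306 - 0.678·189 = 178.

N* ≈ 189, M* ≈ 178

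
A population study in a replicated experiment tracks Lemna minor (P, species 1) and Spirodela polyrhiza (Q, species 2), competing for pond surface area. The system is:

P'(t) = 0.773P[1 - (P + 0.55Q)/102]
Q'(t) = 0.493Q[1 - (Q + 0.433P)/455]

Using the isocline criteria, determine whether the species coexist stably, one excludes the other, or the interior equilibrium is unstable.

Compare the nullcline intercepts: K1/α12 = 102/0.55 = 185 < K2 = 455; K2/α21 = 455/0.433 = 1050 > K1 = 102.
Since the inequalities point opposite ways, species 2 can invade but species 1 cannot.

species 2 excludes species 1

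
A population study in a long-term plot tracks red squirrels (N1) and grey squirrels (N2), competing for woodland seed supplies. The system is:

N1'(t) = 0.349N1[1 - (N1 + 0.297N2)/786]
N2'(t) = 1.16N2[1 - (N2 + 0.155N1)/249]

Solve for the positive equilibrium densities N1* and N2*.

Setting both brackets to zero gives the nullclines N1 + 0.297N2 = 786 and 0.155N1 + N2 = 249.
Substituting N2 = 249 - 0.155N1 into the first: N1(1 - 0.297·0.155) = 786 - 0.297·249.
So N1* = 712/0.954 = 746, and then N2* = 249 - 0.155·746 = 133.

N1* ≈ 746, N2* ≈ 133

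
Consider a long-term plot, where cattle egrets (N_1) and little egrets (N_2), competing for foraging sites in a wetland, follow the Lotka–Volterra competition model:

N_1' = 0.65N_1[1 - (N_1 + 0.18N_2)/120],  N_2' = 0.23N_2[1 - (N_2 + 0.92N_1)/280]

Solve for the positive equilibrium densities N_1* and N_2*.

N_1* ≈ 83.4, N_2* ≈ 203

Setting both brackets to zero gives the nullclines N_1 + 0.18N_2 = 120 and 0.92N_1 + N_2 = 280.
Substituting N_2 = 280 - 0.92N_1 into the first: N_1(1 - 0.18·0.92) = 120 - 0.18·280.
So N_1* = 69.6/0.834 = 83.4, and then N_2* = 280 - 0.92·83.4 = 203.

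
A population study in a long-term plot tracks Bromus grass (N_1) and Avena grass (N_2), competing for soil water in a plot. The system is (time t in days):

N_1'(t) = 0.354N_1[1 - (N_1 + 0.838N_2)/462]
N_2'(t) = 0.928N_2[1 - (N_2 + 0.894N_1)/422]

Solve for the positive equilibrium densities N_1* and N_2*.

Setting both brackets to zero gives the nullclines N_1 + 0.838N_2 = 462 and 0.894N_1 + N_2 = 422.
Substituting N_2 = 422 - 0.894N_1 into the first: N_1(1 - 0.838·0.894) = 462 - 0.838·422.
So N_1* = 108/0.251 = 432, and then N_2* = 422 - 0.894·432 = 35.8.

N_1* ≈ 432, N_2* ≈ 35.8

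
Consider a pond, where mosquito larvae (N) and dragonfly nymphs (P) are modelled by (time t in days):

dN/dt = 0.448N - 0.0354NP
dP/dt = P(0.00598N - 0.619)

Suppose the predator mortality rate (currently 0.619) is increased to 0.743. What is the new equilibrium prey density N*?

At the interior fixed point, setting dP/dt = 0 with P > 0 fixes N* = (predator death rate)/(NP coefficient) — independent of the other coefficients.
With the change, N* = 0.743/0.00598 = 124; it rises from 104.

N* ≈ 124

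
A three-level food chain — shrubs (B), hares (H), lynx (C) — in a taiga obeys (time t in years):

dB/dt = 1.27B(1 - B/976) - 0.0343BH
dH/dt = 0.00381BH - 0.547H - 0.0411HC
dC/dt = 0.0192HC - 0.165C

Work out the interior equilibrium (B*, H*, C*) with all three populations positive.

From dC/dt = 0: 0.0192H* = 0.165, so H* = 8.59.
From dB/dt = 0: 1.27(1 - B*/976) = 0.0343·8.59, giving B* = 976·(1 - 0.232) = 749.
From dH/dt = 0: 0.00381·749 - 0.547 = 0.0411C*, so C* = 2.31/0.0411 = 56.2.

B* ≈ 749, H* ≈ 8.59, C* ≈ 56.2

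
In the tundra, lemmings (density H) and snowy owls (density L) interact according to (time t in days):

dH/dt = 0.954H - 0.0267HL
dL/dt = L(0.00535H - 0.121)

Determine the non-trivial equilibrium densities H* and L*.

H* ≈ 22.6, L* ≈ 35.7

Set dL/dt = 0 with L > 0: 0.00535H - 0.121 = 0, so H* = 0.121/0.00535 = 22.6.
Set dH/dt = 0 with H > 0: 0.954 - 0.0267L = 0, so L* = 0.954/0.0267 = 35.7.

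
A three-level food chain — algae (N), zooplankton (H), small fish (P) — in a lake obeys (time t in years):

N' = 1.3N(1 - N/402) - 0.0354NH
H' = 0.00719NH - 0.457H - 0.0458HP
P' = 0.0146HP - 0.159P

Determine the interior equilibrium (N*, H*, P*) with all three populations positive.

From dP/dt = 0: 0.0146H* = 0.159, so H* = 10.9.
From dN/dt = 0: 1.3(1 - N*/402) = 0.0354·10.9, giving N* = 402·(1 - 0.297) = 283.
From dH/dt = 0: 0.00719·283 - 0.457 = 0.0458P*, so P* = 1.58/0.0458 = 34.4.

N* ≈ 283, H* ≈ 10.9, P* ≈ 34.4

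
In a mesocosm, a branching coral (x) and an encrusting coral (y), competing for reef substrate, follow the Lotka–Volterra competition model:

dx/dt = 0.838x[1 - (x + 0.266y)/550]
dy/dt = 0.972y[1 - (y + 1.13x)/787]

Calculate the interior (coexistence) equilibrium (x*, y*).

x* ≈ 487, y* ≈ 237

Setting both brackets to zero gives the nullclines x + 0.266y = 550 and 1.13x + y = 787.
Substituting y = 787 - 1.13x into the first: x(1 - 0.266·1.13) = 550 - 0.266·787.
So x* = 341/0.699 = 487, and then y* = 787 - 1.13·487 = 237.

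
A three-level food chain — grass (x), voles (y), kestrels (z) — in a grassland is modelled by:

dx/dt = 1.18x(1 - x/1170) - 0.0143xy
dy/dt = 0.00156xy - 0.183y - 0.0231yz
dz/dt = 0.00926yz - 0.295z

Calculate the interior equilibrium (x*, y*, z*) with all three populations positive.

From dz/dt = 0: 0.00926y* = 0.295, so y* = 31.9.
From dx/dt = 0: 1.18(1 - x*/1170) = 0.0143·31.9, giving x* = 1170·(1 - 0.386) = 718.
From dy/dt = 0: 0.00156·718 - 0.183 = 0.0231z*, so z* = 0.938/0.0231 = 40.6.

x* ≈ 718, y* ≈ 31.9, z* ≈ 40.6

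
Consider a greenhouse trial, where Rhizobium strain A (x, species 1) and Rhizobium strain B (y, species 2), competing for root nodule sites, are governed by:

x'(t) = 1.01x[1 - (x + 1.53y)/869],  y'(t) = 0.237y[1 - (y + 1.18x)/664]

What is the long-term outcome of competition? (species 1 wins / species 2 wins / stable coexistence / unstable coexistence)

unstable coexistence (outcome depends on initial conditions)

Compare the nullcline intercepts: K1/α12 = 869/1.53 = 568 < K2 = 664; K2/α21 = 664/1.18 = 563 < K1 = 869.
Since both are reversed, neither can invade when rare; the interior point is a saddle.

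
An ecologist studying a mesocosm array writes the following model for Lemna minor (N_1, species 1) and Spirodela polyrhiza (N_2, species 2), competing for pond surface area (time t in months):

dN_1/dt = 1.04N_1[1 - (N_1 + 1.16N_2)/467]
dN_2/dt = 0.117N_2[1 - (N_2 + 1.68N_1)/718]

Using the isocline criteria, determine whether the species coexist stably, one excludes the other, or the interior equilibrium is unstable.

Compare the nullcline intercepts: K1/α12 = 467/1.16 = 403 < K2 = 718; K2/α21 = 718/1.68 = 427 < K1 = 467.
Since both are reversed, neither can invade when rare; the interior point is a saddle.

unstable coexistence (outcome depends on initial conditions)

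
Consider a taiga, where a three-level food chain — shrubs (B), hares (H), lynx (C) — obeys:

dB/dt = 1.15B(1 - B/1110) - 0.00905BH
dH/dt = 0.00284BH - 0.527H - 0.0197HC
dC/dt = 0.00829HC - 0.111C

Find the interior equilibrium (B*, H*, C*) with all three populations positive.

From dC/dt = 0: 0.00829H* = 0.111, so H* = 13.4.
From dB/dt = 0: 1.15(1 - B*/1110) = 0.00905·13.4, giving B* = 1110·(1 - 0.105) = 993.
From dH/dt = 0: 0.00284·993 - 0.527 = 0.0197C*, so C* = 2.29/0.0197 = 116.

B* ≈ 993, H* ≈ 13.4, C* ≈ 116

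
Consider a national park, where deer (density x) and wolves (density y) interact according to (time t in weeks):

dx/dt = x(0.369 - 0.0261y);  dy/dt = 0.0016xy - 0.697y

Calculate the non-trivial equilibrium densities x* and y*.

Set dy/dt = 0 with y > 0: 0.0016x - 0.697 = 0, so x* = 0.697/0.0016 = 436.
Set dx/dt = 0 with x > 0: 0.369 - 0.0261y = 0, so y* = 0.369/0.0261 = 14.1.

x* ≈ 436, y* ≈ 14.1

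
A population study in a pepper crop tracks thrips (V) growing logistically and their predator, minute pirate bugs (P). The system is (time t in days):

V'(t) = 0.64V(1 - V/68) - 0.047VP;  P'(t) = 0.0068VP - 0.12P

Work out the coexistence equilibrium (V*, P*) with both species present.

From dP/dt = 0 with P > 0: 0.0068V* = 0.12, so V* = 17.6.
Substitute into dV/dt = 0: 0.64(1 - 17.6/68) = 0.047P*.
The bracket is 0.74, giving P* = 0.474/0.047 = 10.1.

V* ≈ 17.6, P* ≈ 10.1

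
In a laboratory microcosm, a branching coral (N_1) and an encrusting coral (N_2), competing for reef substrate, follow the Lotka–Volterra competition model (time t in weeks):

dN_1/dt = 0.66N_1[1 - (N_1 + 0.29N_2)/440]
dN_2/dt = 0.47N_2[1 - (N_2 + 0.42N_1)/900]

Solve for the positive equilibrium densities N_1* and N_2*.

N_1* ≈ 204, N_2* ≈ 814

Setting both brackets to zero gives the nullclines N_1 + 0.29N_2 = 440 and 0.42N_1 + N_2 = 900.
Substituting N_2 = 900 - 0.42N_1 into the first: N_1(1 - 0.29·0.42) = 440 - 0.29·900.
So N_1* = 179/0.878 = 204, and then N_2* = 900 - 0.42·204 = 814.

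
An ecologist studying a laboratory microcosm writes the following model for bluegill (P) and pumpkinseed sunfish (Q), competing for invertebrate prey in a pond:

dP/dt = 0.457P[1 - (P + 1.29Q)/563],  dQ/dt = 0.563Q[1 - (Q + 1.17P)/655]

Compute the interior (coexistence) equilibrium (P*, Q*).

Setting both brackets to zero gives the nullclines P + 1.29Q = 563 and 1.17P + Q = 655.
Substituting Q = 655 - 1.17P into the first: P(1 - 1.29·1.17) = 563 - 1.29·655.
So P* = -282/-0.509 = 554, and then Q* = 655 - 1.17·554 = 7.28.

P* ≈ 554, Q* ≈ 7.28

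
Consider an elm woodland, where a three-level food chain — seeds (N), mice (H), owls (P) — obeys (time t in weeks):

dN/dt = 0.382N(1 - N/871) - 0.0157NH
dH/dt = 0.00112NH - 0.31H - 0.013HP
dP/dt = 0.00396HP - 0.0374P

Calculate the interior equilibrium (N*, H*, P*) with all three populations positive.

N* ≈ 533, H* ≈ 9.44, P* ≈ 22.1

From dP/dt = 0: 0.00396H* = 0.0374, so H* = 9.44.
From dN/dt = 0: 0.382(1 - N*/871) = 0.0157·9.44, giving N* = 871·(1 - 0.388) = 533.
From dH/dt = 0: 0.00112·533 - 0.31 = 0.013P*, so P* = 0.287/0.013 = 22.1.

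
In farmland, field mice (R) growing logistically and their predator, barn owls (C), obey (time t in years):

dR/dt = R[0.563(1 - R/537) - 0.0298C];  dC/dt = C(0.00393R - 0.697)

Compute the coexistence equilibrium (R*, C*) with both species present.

R* ≈ 177, C* ≈ 12.7

From dC/dt = 0 with C > 0: 0.00393R* = 0.697, so R* = 177.
Substitute into dR/dt = 0: 0.563(1 - 177/537) = 0.0298C*.
The bracket is 0.67, giving C* = 0.377/0.0298 = 12.7.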